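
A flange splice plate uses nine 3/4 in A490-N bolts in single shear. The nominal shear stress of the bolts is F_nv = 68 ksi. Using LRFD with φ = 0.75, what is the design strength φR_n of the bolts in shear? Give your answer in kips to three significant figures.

203 kips

A_b = π × 0.75² / 4 = 0.4418 in².
R_n = F_nv · A_b · n · n_s = 68 × 0.4418 × 9 × 1 = 270.4 kips.
Design strength φR_n = 0.75 × 270.4 = 203 kips.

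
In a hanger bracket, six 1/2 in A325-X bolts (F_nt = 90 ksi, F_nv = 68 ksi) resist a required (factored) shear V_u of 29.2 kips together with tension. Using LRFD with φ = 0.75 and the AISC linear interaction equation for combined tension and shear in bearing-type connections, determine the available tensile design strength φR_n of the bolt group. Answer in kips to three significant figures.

A_b = π·0.5²/4 = 0.1963 in²; f_rv = 29.2 / (6 × 0.1963) = 24.79 ksi.
F'_nt = 1.3 F_nt − (F_nt / φF_nv) f_rv = 1.3·90 − (90/(0.75·68))·24.79 = 73.26 ksi, capped at F_nt → F'_nt = 73.26 ksi.
R_n = F'_nt · A_b · n = 73.26 × 0.1963 × 6 = 86.31 kips.
Design strength φR_n = 0.75 × 86.31 = 64.7 kips.

64.7 kips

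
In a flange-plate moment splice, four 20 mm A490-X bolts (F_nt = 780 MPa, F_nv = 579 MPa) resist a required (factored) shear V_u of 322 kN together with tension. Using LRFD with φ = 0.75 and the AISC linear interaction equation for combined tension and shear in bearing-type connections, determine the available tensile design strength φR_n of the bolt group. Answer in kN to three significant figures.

A_b = π·20²/4 = 314.2 mm²; f_rv = 322 × 1000 / (4 × 314.2) = 256.2 MPa.
F'_nt = 1.3 F_nt − (F_nt / φF_nv) f_rv = 1.3·780 − (780/(0.75·579))·256.2 = 553.7 MPa, capped at F_nt → F'_nt = 553.7 MPa.
R_n = F'_nt · A_b · n = 553.7 × 314.2 × 4 / 1000 = 695.9 kN.
Design strength φR_n = 0.75 × 695.9 = 522 kN.

522 kN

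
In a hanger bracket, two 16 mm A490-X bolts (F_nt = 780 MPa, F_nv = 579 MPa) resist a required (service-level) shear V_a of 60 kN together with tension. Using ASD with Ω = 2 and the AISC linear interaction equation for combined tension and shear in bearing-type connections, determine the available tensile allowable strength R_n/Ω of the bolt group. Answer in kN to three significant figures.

A_b = π·16²/4 = 201.1 mm²; f_rv = 60 × 1000 / (2 × 201.1) = 149.2 MPa.
F'_nt = 1.3 F_nt − (Ω F_nt / F_nv) f_rv = 1.3·780 − (2·780/579)·149.2 = 612 MPa, capped at F_nt → F'_nt = 612 MPa.
R_n = F'_nt · A_b · n = 612 × 201.1 × 2 / 1000 = 246.1 kN.
Allowable strength R_n/Ω = 246.1 / 2 = 123 kN.

123 kN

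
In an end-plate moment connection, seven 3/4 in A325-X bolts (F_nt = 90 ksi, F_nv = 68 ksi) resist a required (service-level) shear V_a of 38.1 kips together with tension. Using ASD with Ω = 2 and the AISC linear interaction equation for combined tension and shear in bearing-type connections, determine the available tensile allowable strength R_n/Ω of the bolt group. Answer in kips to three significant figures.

A_b = π·0.75²/4 = 0.4418 in²; f_rv = 38.1 / (7 × 0.4418) = 12.32 ksi.
F'_nt = 1.3 F_nt − (Ω F_nt / F_nv) f_rv = 1.3·90 − (2·90/68)·12.32 = 84.39 ksi, capped at F_nt → F'_nt = 84.39 ksi.
R_n = F'_nt · A_b · n = 84.39 × 0.4418 × 7 = 261 kips.
Allowable strength R_n/Ω = 261 / 2 = 130 kips.

130 kips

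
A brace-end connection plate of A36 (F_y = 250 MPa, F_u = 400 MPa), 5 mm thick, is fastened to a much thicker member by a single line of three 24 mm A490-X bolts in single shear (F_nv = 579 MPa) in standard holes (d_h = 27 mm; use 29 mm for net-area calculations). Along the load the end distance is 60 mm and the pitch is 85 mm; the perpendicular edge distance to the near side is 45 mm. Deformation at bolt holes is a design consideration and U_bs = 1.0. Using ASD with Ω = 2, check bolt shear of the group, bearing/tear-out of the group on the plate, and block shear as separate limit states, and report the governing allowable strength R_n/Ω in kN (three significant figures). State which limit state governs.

117 kN (block shear governs)

Bolt shear: A_b = π·24²/4 = 452.4 mm²; R_n = 579 × 452.4 × 3 × 1 / 1000 = 785.8 kN → 785.8 / 2 = 393 kN.
Bearing: edge l_c = 46.5, r_n = 111.6 kN; interior l_c = 58, r_n = 115.2 kN; R_n = 111.6 + 2·115.2 = 342 kN → 171 kN.
Block shear: A_gv = 1150, A_nv = 787.5, A_nt = 152.5 mm²; R_n = min(0.6F_uA_nv, 0.6F_yA_gv) + U_bs·F_u·A_nt = 233.5 kN → 117 kN.
Block shear governs: 117 kN.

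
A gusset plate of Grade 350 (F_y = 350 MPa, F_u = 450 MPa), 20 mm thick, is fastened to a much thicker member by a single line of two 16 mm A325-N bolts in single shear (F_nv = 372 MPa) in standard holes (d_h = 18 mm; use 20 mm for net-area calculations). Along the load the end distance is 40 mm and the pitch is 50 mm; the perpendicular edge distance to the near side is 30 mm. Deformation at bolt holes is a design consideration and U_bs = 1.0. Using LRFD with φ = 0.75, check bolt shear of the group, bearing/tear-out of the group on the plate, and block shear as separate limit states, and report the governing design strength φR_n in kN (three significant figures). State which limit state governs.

112 kN (bolt shear governs)

Bolt shear: A_b = π·16²/4 = 201.1 mm²; R_n = 372 × 201.1 × 2 × 1 / 1000 = 149.6 kN → 0.75 × 149.6 = 112 kN.
Bearing: edge l_c = 31, r_n = 334.8 kN; interior l_c = 32, r_n = 345.6 kN; R_n = 334.8 + 1·345.6 = 680.4 kN → 510 kN.
Block shear: A_gv = 1800, A_nv = 1200, A_nt = 400 mm²; R_n = min(0.6F_uA_nv, 0.6F_yA_gv) + U_bs·F_u·A_nt = 504 kN → 378 kN.
Bolt shear governs: 112 kN.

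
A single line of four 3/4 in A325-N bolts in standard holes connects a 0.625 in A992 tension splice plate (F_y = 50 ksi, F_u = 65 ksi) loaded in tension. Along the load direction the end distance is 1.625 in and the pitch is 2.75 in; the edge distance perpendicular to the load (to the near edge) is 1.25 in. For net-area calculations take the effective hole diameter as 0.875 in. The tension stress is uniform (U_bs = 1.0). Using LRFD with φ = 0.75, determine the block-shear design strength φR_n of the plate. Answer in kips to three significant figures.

149 kips

Shear plane L_v = 1.625 + 3·2.75 = 9.875 in; A_gv = 9.875 × 0.625 = 6.172 in².
A_nv = (9.875 − 3.5·0.875) × 0.625 = 4.258 in².
A_nt = (1.25 − 0.5·0.875) × 0.625 = 0.5078 in².
0.6 F_u A_nv = 166.1 kips; 0.6 F_y A_gv = 185.2 kips → shear rupture governs the shear term.
R_n = 166.1 + 1.0 × 65 × 0.5078 = 199.1 kips.
Design strength φR_n = 0.75 × 199.1 = 149 kips.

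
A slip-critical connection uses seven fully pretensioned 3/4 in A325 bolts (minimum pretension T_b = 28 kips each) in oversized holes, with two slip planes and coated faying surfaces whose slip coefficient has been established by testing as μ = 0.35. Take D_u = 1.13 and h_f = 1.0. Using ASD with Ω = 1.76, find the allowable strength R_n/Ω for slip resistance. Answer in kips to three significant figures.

88.1 kips

R_n = μ · D_u · h_f · T_b · n_s · n_b = 0.35 × 1.13 × 1.0 × 28 × 2 × 7 = 155 kips.
Allowable strength R_n/Ω = 155 / 1.76 = 88.1 kips.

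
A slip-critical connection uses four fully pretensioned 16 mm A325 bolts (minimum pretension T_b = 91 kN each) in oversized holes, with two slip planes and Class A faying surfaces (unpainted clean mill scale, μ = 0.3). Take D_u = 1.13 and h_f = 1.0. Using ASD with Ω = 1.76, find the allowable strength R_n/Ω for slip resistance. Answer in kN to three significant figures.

R_n = μ · D_u · h_f · T_b · n_s · n_b = 0.3 × 1.13 × 1.0 × 91 × 2 × 4 = 246.8 kN.
Allowable strength R_n/Ω = 246.8 / 1.76 = 140 kN.

140 kN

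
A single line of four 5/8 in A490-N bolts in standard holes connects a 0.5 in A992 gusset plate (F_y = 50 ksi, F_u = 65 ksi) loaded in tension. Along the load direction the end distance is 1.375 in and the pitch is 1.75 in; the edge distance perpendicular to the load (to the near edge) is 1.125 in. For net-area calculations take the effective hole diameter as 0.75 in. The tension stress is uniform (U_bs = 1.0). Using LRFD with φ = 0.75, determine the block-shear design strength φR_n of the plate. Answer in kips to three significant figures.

Shear plane L_v = 1.375 + 3·1.75 = 6.625 in; A_gv = 6.625 × 0.5 = 3.312 in².
A_nv = (6.625 − 3.5·0.75) × 0.5 = 2 in².
A_nt = (1.125 − 0.5·0.75) × 0.5 = 0.375 in².
0.6 F_u A_nv = 78 kips; 0.6 F_y A_gv = 99.38 kips → shear rupture governs the shear term.
R_n = 78 + 1.0 × 65 × 0.375 = 102.4 kips.
Design strength φR_n = 0.75 × 102.4 = 76.8 kips.

76.8 kips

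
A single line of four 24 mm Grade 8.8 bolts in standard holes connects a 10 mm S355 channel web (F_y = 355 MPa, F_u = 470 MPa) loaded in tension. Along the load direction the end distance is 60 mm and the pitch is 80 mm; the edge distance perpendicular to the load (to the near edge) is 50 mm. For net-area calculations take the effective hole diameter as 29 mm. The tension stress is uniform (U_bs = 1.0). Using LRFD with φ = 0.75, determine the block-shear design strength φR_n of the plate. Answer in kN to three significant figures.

Shear plane L_v = 60 + 3·80 = 300 mm; A_gv = 300 × 10 = 3000 mm².
A_nv = (300 − 3.5·29) × 10 = 1985 mm².
A_nt = (50 − 0.5·29) × 10 = 355 mm².
0.6 F_u A_nv = 559.8 kN; 0.6 F_y A_gv = 639 kN → shear rupture governs the shear term.
R_n = 559.8 + 1.0 × 470 × 355 / 1000 = 726.6 kN.
Design strength φR_n = 0.75 × 726.6 = 545 kN.

545 kN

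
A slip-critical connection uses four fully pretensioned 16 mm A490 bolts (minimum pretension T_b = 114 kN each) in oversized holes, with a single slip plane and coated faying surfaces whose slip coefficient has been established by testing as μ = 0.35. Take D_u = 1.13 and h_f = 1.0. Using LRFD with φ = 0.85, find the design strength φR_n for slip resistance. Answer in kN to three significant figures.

R_n = μ · D_u · h_f · T_b · n_s · n_b = 0.35 × 1.13 × 1.0 × 114 × 1 × 4 = 180.3 kN.
Design strength φR_n = 0.85 × 180.3 = 153 kN.

153 kN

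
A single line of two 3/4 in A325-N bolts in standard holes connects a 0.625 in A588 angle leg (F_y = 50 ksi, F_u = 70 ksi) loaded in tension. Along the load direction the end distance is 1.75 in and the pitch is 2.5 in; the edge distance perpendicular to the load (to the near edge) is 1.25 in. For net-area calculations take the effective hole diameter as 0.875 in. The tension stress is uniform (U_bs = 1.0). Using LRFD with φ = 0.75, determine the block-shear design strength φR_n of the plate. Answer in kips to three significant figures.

84.5 kips

Shear plane L_v = 1.75 + 1·2.5 = 4.25 in; A_gv = 4.25 × 0.625 = 2.656 in².
A_nv = (4.25 − 1.5·0.875) × 0.625 = 1.836 in².
A_nt = (1.25 − 0.5·0.875) × 0.625 = 0.5078 in².
0.6 F_u A_nv = 77.11 kips; 0.6 F_y A_gv = 79.69 kips → shear rupture governs the shear term.
R_n = 77.11 + 1.0 × 70 × 0.5078 = 112.7 kips.
Design strength φR_n = 0.75 × 112.7 = 84.5 kips.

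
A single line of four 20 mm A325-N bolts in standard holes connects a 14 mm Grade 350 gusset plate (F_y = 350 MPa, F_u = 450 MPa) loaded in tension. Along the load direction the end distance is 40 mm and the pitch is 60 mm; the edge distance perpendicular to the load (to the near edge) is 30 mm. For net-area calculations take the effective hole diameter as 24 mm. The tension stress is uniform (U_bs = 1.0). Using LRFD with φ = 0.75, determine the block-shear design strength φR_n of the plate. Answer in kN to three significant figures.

471 kN

Shear plane L_v = 40 + 3·60 = 220 mm; A_gv = 220 × 14 = 3080 mm².
A_nv = (220 − 3.5·24) × 14 = 1904 mm².
A_nt = (30 − 0.5·24) × 14 = 252 mm².
0.6 F_u A_nv = 514.1 kN; 0.6 F_y A_gv = 646.8 kN → shear rupture governs the shear term.
R_n = 514.1 + 1.0 × 450 × 252 / 1000 = 627.5 kN.
Design strength φR_n = 0.75 × 627.5 = 471 kN.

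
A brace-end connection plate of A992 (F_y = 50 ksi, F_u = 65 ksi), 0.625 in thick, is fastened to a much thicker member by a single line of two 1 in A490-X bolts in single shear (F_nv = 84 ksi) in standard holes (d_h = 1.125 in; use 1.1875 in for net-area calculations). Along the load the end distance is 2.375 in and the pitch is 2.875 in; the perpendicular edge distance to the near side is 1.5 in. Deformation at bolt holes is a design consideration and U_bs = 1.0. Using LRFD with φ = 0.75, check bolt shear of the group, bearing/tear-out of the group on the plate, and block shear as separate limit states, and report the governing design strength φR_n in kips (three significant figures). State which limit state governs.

Bolt shear: A_b = π·1²/4 = 0.7854 in²; R_n = 84 × 0.7854 × 2 × 1 = 131.9 kips → 0.75 × 131.9 = 99 kips.
Bearing: edge l_c = 1.812, r_n = 88.36 kips; interior l_c = 1.75, r_n = 85.31 kips; R_n = 88.36 + 1·85.31 = 173.7 kips → 130 kips.
Block shear: A_gv = 3.281, A_nv = 2.168, A_nt = 0.5664 in²; R_n = min(0.6F_uA_nv, 0.6F_yA_gv) + U_bs·F_u·A_nt = 121.4 kips → 91 kips.
Block shear governs: 91 kips.

91 kips (block shear governs)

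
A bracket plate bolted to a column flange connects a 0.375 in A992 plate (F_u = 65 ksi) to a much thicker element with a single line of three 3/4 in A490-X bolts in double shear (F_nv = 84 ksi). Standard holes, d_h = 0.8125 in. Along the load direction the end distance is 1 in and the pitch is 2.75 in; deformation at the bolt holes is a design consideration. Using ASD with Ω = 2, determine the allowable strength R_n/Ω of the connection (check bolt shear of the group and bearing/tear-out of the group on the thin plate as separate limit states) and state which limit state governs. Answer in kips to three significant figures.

52.6 kips (bearing governs)

Bolt shear: A_b = π·0.75²/4 = 0.4418 in²; R_n = 84 × 0.4418 × 3 × 2 = 222.7 kips → 222.7 / 2 = 111 kips.
Bearing (1.2 l_c t F_u ≤ 2.4 d t F_u): upper limit = 2.4·0.75·0.375·65 = 43.87 kips.
  Edge l_c = 1 − 0.8125/2 = 0.5938 → r_n = 17.37 kips; interior l_c = 2.75 − 0.8125 = 1.938 → r_n = 43.87 kips.
  R_n,bearing = 1·17.37 + 2·43.87 = 105.1 kips → 105.1 / 2 = 52.6 kips.
Bearing governs: 52.6 kips.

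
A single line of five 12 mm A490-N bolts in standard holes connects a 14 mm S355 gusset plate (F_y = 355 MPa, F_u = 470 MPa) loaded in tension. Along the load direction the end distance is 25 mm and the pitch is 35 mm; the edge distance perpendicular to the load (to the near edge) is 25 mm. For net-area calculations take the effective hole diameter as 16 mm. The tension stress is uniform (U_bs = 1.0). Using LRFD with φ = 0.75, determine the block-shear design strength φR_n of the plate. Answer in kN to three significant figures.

Shear plane L_v = 25 + 4·35 = 165 mm; A_gv = 165 × 14 = 2310 mm².
A_nv = (165 − 4.5·16) × 14 = 1302 mm².
A_nt = (25 − 0.5·16) × 14 = 238 mm².
0.6 F_u A_nv = 367.2 kN; 0.6 F_y A_gv = 492 kN → shear rupture governs the shear term.
R_n = 367.2 + 1.0 × 470 × 238 / 1000 = 479 kN.
Design strength φR_n = 0.75 × 479 = 359 kN.

359 kN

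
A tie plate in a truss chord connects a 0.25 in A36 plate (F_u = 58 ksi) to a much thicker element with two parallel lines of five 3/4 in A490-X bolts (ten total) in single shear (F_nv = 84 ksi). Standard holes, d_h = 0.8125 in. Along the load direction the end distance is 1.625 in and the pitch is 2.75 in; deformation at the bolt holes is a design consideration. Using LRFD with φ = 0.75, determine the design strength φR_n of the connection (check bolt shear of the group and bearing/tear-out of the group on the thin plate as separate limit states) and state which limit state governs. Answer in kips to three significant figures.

Bolt shear: A_b = π·0.75²/4 = 0.4418 in²; R_n = 84 × 0.4418 × 10 × 1 = 371.1 kips → 0.75 × 371.1 = 278 kips.
Bearing (1.2 l_c t F_u ≤ 2.4 d t F_u): upper limit = 2.4·0.75·0.25·58 = 26.1 kips.
  Edge l_c = 1.625 − 0.8125/2 = 1.219 → r_n = 21.21 kips; interior l_c = 2.75 − 0.8125 = 1.938 → r_n = 26.1 kips.
  R_n,bearing = 2·21.21 + 8·26.1 = 251.2 kips → 0.75 × 251.2 = 188 kips.
Bearing governs: 188 kips.

188 kips (bearing governs)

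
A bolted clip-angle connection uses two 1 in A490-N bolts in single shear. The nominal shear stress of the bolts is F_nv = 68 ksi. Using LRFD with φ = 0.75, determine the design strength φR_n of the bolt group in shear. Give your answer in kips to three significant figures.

A_b = π × 1² / 4 = 0.7854 in².
R_n = F_nv · A_b · n · n_s = 68 × 0.7854 × 2 × 1 = 106.8 kips.
Design strength φR_n = 0.75 × 106.8 = 80.1 kips.

80.1 kips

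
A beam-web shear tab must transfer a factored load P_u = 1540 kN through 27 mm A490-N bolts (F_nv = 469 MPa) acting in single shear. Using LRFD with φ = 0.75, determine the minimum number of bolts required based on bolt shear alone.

8 bolts

A_b = π·27²/4 = 572.6 mm².
Per-bolt design strength φR_n = 0.75 × 469 × 572.6 × 1 / 1000 = 201.4 kN.
n ≥ 1540 / 201.4 = 7.647 → use 8 bolts.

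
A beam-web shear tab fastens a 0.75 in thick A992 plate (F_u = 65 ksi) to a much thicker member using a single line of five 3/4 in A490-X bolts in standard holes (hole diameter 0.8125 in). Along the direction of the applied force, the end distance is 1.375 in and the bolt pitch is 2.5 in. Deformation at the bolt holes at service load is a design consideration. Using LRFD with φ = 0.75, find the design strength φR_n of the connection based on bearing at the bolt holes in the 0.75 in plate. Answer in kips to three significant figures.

Per bolt r_n = 1.2 l_c t F_u ≤ 2.4 d t F_u; upper limit = 2.4 × 0.75 × 0.75 × 65 = 87.75 kips.
Edge bolt: l_c = 1.375 − 0.8125/2 = 0.9688 in → 1.2 × 0.9688 × 0.75 × 65 = 56.67 → r_n = 56.67 kips.
Interior bolts: l_c = 2.5 − 0.8125 = 1.688 in → 1.2 × 1.688 × 0.75 × 65 = 98.72 → r_n = 87.75 kips.
R_n = 1 × 56.67 + 4 × 87.75 = 407.7 kips.
Design strength φR_n = 0.75 × 407.7 = 306 kips.

306 kips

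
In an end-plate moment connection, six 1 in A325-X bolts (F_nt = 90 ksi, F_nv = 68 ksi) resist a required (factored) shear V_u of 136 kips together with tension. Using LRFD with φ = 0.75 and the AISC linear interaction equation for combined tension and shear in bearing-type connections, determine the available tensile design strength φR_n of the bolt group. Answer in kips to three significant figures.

A_b = π·1²/4 = 0.7854 in²; f_rv = 136 / (6 × 0.7854) = 28.86 ksi.
F'_nt = 1.3 F_nt − (F_nt / φF_nv) f_rv = 1.3·90 − (90/(0.75·68))·28.86 = 66.07 ksi, capped at F_nt → F'_nt = 66.07 ksi.
R_n = F'_nt · A_b · n = 66.07 × 0.7854 × 6 = 311.3 kips.
Design strength φR_n = 0.75 × 311.3 = 234 kips.

234 kips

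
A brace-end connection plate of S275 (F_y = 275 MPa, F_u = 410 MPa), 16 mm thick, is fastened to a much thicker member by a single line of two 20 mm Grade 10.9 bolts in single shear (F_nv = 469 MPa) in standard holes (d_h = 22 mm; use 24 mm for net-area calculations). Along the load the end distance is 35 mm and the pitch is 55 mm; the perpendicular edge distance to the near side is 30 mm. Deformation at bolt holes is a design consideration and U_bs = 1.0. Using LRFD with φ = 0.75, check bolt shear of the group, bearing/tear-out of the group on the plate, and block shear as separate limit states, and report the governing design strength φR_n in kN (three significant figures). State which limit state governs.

Bolt shear: A_b = π·20²/4 = 314.2 mm²; R_n = 469 × 314.2 × 2 × 1 / 1000 = 294.7 kN → 0.75 × 294.7 = 221 kN.
Bearing: edge l_c = 24, r_n = 188.9 kN; interior l_c = 33, r_n = 259.8 kN; R_n = 188.9 + 1·259.8 = 448.7 kN → 337 kN.
Block shear: A_gv = 1440, A_nv = 864, A_nt = 288 mm²; R_n = min(0.6F_uA_nv, 0.6F_yA_gv) + U_bs·F_u·A_nt = 330.6 kN → 248 kN.
Bolt shear governs: 221 kN.

221 kN (bolt shear governs)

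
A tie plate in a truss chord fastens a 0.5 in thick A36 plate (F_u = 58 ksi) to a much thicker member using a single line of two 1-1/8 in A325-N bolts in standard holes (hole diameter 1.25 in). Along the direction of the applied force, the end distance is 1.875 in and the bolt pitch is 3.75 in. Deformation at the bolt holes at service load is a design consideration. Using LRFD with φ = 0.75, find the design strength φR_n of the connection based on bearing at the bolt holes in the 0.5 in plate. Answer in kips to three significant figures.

Per bolt r_n = 1.2 l_c t F_u ≤ 2.4 d t F_u; upper limit = 2.4 × 1.125 × 0.5 × 58 = 78.3 kips.
Edge bolt: l_c = 1.875 − 1.25/2 = 1.25 in → 1.2 × 1.25 × 0.5 × 58 = 43.5 → r_n = 43.5 kips.
Interior bolts: l_c = 3.75 − 1.25 = 2.5 in → 1.2 × 2.5 × 0.5 × 58 = 87 → r_n = 78.3 kips.
R_n = 1 × 43.5 + 1 × 78.3 = 121.8 kips.
Design strength φR_n = 0.75 × 121.8 = 91.3 kips.

91.3 kips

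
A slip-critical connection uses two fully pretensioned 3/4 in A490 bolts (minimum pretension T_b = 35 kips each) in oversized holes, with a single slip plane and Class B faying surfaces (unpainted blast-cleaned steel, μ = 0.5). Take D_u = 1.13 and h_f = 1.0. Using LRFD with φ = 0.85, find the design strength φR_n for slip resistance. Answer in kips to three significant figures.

R_n = μ · D_u · h_f · T_b · n_s · n_b = 0.5 × 1.13 × 1.0 × 35 × 1 × 2 = 39.55 kips.
Design strength φR_n = 0.85 × 39.55 = 33.6 kips.

33.6 kips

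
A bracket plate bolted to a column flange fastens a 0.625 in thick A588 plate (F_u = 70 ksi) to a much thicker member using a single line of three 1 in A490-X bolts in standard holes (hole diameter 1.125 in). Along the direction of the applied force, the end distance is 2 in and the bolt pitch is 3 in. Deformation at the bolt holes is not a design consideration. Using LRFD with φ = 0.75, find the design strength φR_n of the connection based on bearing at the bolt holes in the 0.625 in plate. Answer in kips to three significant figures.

255 kips

Per bolt r_n = 1.5 l_c t F_u ≤ 3.0 d t F_u; upper limit = 3.0 × 1 × 0.625 × 70 = 131.2 kips.
Edge bolt: l_c = 2 − 1.125/2 = 1.438 in → 1.5 × 1.438 × 0.625 × 70 = 94.34 → r_n = 94.34 kips.
Interior bolts: l_c = 3 − 1.125 = 1.875 in → 1.5 × 1.875 × 0.625 × 70 = 123 → r_n = 123 kips.
R_n = 1 × 94.34 + 2 × 123 = 340.4 kips.
Design strength φR_n = 0.75 × 340.4 = 255 kips.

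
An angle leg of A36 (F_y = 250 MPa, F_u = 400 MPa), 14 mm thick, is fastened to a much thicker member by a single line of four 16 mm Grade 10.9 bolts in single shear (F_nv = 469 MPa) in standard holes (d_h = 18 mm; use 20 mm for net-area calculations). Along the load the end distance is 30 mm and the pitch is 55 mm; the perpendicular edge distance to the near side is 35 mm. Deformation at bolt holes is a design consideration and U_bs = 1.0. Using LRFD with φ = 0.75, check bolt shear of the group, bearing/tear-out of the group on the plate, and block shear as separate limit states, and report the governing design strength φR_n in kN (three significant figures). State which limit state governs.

283 kN (bolt shear governs)

Bolt shear: A_b = π·16²/4 = 201.1 mm²; R_n = 469 × 201.1 × 4 × 1 / 1000 = 377.2 kN → 0.75 × 377.2 = 283 kN.
Bearing: edge l_c = 21, r_n = 141.1 kN; interior l_c = 37, r_n = 215 kN; R_n = 141.1 + 3·215 = 786.2 kN → 590 kN.
Block shear: A_gv = 2730, A_nv = 1750, A_nt = 350 mm²; R_n = min(0.6F_uA_nv, 0.6F_yA_gv) + U_bs·F_u·A_nt = 549.5 kN → 412 kN.
Bolt shear governs: 283 kN.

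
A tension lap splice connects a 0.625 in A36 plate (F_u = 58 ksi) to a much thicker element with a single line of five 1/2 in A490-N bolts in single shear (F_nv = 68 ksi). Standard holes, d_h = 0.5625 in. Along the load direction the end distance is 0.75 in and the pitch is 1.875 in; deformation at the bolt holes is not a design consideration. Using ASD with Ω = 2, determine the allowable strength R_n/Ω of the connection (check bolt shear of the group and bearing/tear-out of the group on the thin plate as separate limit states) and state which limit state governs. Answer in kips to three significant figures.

Bolt shear: A_b = π·0.5²/4 = 0.1963 in²; R_n = 68 × 0.1963 × 5 × 1 = 66.76 kips → 66.76 / 2 = 33.4 kips.
Bearing (1.5 l_c t F_u ≤ 3.0 d t F_u): upper limit = 3.0·0.5·0.625·58 = 54.38 kips.
  Edge l_c = 0.75 − 0.5625/2 = 0.4688 → r_n = 25.49 kips; interior l_c = 1.875 − 0.5625 = 1.312 → r_n = 54.38 kips.
  R_n,bearing = 1·25.49 + 4·54.38 = 243 kips → 243 / 2 = 121 kips.
Bolt shear governs: 33.4 kips.

33.4 kips (bolt shear governs)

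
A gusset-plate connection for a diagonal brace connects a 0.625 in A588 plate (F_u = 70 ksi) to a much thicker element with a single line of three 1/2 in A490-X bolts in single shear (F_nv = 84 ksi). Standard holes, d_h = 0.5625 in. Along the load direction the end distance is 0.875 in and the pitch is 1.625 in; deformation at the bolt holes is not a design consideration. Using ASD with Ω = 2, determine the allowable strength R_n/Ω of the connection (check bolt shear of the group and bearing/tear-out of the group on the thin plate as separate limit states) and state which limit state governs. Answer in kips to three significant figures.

Bolt shear: A_b = π·0.5²/4 = 0.1963 in²; R_n = 84 × 0.1963 × 3 × 1 = 49.48 kips → 49.48 / 2 = 24.7 kips.
Bearing (1.5 l_c t F_u ≤ 3.0 d t F_u): upper limit = 3.0·0.5·0.625·70 = 65.62 kips.
  Edge l_c = 0.875 − 0.5625/2 = 0.5938 → r_n = 38.96 kips; interior l_c = 1.625 − 0.5625 = 1.062 → r_n = 65.62 kips.
  R_n,bearing = 1·38.96 + 2·65.62 = 170.2 kips → 170.2 / 2 = 85.1 kips.
Bolt shear governs: 24.7 kips.

24.7 kips (bolt shear governs)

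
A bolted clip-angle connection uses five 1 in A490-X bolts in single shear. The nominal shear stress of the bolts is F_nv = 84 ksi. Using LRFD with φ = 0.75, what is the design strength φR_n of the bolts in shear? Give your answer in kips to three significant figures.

A_b = π × 1² / 4 = 0.7854 in².
R_n = F_nv · A_b · n · n_s = 84 × 0.7854 × 5 × 1 = 329.9 kips.
Design strength φR_n = 0.75 × 329.9 = 247 kips.

247 kips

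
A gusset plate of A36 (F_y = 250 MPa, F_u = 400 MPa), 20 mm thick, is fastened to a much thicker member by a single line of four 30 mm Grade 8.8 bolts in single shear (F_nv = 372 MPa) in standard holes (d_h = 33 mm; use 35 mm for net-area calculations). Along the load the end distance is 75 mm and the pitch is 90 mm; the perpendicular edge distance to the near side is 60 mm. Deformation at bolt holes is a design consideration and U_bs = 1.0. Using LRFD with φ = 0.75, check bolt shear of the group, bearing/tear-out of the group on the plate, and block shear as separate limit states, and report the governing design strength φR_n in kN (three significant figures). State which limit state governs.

Bolt shear: A_b = π·30²/4 = 706.9 mm²; R_n = 372 × 706.9 × 4 × 1 / 1000 = 1052 kN → 0.75 × 1052 = 789 kN.
Bearing: edge l_c = 58.5, r_n = 561.6 kN; interior l_c = 57, r_n = 547.2 kN; R_n = 561.6 + 3·547.2 = 2203 kN → 1650 kN.
Block shear: A_gv = 6900, A_nv = 4450, A_nt = 850 mm²; R_n = min(0.6F_uA_nv, 0.6F_yA_gv) + U_bs·F_u·A_nt = 1375 kN → 1030 kN.
Bolt shear governs: 789 kN.

789 kN (bolt shear governs)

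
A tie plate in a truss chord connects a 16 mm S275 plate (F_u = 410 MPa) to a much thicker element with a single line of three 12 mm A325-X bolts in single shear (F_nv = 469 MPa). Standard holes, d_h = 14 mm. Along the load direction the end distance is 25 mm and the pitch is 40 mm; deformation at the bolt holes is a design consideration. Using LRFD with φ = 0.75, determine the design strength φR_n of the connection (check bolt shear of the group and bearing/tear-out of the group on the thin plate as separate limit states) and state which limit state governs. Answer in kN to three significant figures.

Bolt shear: A_b = π·12²/4 = 113.1 mm²; R_n = 469 × 113.1 × 3 × 1 / 1000 = 159.1 kN → 0.75 × 159.1 = 119 kN.
Bearing (1.2 l_c t F_u ≤ 2.4 d t F_u): upper limit = 2.4·12·16·410 / 1000 = 188.9 kN.
  Edge l_c = 25 − 14/2 = 18 → r_n = 141.7 kN; interior l_c = 40 − 14 = 26 → r_n = 188.9 kN.
  R_n,bearing = 1·141.7 + 2·188.9 = 519.6 kN → 0.75 × 519.6 = 390 kN.
Bolt shear governs: 119 kN.

119 kN (bolt shear governs)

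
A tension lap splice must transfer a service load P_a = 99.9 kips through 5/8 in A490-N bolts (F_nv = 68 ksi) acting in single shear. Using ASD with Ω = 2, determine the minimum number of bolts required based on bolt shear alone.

A_b = π·0.625²/4 = 0.3068 in².
Per-bolt allowable strength R_n/Ω = 68 × 0.3068 × 1 / 2 = 10.43 kips.
n ≥ 99.9 / 10.43 = 9.577 → use 10 bolts.

10 bolts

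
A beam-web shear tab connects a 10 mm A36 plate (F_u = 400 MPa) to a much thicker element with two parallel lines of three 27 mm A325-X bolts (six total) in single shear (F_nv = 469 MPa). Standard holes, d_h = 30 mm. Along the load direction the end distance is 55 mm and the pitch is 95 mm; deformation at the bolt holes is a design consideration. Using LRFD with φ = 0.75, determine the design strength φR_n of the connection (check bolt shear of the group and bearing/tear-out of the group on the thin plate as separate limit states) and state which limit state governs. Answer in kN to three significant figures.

Bolt shear: A_b = π·27²/4 = 572.6 mm²; R_n = 469 × 572.6 × 6 × 1 / 1000 = 1611 kN → 0.75 × 1611 = 1210 kN.
Bearing (1.2 l_c t F_u ≤ 2.4 d t F_u): upper limit = 2.4·27·10·400 / 1000 = 259.2 kN.
  Edge l_c = 55 − 30/2 = 40 → r_n = 192 kN; interior l_c = 95 − 30 = 65 → r_n = 259.2 kN.
  R_n,bearing = 2·192 + 4·259.2 = 1421 kN → 0.75 × 1421 = 1070 kN.
Bearing governs: 1070 kN.

1070 kN (bearing governs)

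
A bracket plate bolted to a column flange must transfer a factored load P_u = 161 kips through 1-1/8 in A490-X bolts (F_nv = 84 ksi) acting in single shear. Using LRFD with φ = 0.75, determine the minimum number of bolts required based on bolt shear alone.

A_b = π·1.125²/4 = 0.994 in².
Per-bolt design strength φR_n = 0.75 × 84 × 0.994 × 1 = 62.62 kips.
n ≥ 161 / 62.62 = 2.571 → use 3 bolts.

3 bolts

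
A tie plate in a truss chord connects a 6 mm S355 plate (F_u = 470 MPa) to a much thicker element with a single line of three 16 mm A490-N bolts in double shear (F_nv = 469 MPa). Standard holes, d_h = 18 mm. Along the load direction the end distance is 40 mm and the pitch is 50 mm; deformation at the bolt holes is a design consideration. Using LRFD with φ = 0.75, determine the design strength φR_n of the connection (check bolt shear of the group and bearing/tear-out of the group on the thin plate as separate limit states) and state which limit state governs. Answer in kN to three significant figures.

241 kN (bearing governs)

Bolt shear: A_b = π·16²/4 = 201.1 mm²; R_n = 469 × 201.1 × 3 × 2 / 1000 = 565.8 kN → 0.75 × 565.8 = 424 kN.
Bearing (1.2 l_c t F_u ≤ 2.4 d t F_u): upper limit = 2.4·16·6·470 / 1000 = 108.3 kN.
  Edge l_c = 40 − 18/2 = 31 → r_n = 104.9 kN; interior l_c = 50 − 18 = 32 → r_n = 108.3 kN.
  R_n,bearing = 1·104.9 + 2·108.3 = 321.5 kN → 0.75 × 321.5 = 241 kN.
Bearing governs: 241 kN.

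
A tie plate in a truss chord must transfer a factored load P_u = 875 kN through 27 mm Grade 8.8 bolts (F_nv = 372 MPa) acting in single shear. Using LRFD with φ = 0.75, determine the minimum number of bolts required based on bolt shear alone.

A_b = π·27²/4 = 572.6 mm².
Per-bolt design strength φR_n = 0.75 × 372 × 572.6 × 1 / 1000 = 159.7 kN.
n ≥ 875 / 159.7 = 5.478 → use 6 bolts.

6 bolts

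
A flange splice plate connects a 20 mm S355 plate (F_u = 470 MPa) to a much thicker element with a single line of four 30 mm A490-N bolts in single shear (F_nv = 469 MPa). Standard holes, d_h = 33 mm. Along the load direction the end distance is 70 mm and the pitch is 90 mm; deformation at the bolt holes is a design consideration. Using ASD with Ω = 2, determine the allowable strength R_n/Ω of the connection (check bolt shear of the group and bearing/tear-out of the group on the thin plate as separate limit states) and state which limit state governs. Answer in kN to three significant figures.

Bolt shear: A_b = π·30²/4 = 706.9 mm²; R_n = 469 × 706.9 × 4 × 1 / 1000 = 1326 kN → 1326 / 2 = 663 kN.
Bearing (1.2 l_c t F_u ≤ 2.4 d t F_u): upper limit = 2.4·30·20·470 / 1000 = 676.8 kN.
  Edge l_c = 70 − 33/2 = 53.5 → r_n = 603.5 kN; interior l_c = 90 − 33 = 57 → r_n = 643 kN.
  R_n,bearing = 1·603.5 + 3·643 = 2532 kN → 2532 / 2 = 1270 kN.
Bolt shear governs: 663 kN.

663 kN (bolt shear governs)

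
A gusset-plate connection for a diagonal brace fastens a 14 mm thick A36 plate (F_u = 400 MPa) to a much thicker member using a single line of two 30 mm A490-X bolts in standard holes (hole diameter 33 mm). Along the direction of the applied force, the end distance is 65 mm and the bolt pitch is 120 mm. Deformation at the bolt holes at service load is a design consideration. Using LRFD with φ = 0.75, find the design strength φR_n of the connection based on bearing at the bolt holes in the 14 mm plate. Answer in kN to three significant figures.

Per bolt r_n = 1.2 l_c t F_u ≤ 2.4 d t F_u; upper limit = 2.4 × 30 × 14 × 400 / 1000 = 403.2 kN.
Edge bolt: l_c = 65 − 33/2 = 48.5 mm → 1.2 × 48.5 × 14 × 400 / 1000 = 325.9 → r_n = 325.9 kN.
Interior bolts: l_c = 120 − 33 = 87 mm → 1.2 × 87 × 14 × 400 / 1000 = 584.6 → r_n = 403.2 kN.
R_n = 1 × 325.9 + 1 × 403.2 = 729.1 kN.
Design strength φR_n = 0.75 × 729.1 = 547 kN.

547 kN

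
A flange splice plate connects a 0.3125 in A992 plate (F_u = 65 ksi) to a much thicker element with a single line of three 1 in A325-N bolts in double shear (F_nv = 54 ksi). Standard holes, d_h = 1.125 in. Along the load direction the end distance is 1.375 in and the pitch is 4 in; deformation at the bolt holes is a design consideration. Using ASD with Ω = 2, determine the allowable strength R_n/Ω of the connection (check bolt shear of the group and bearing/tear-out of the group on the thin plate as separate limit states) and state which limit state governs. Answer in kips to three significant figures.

58.7 kips (bearing governs)

Bolt shear: A_b = π·1²/4 = 0.7854 in²; R_n = 54 × 0.7854 × 3 × 2 = 254.5 kips → 254.5 / 2 = 127 kips.
Bearing (1.2 l_c t F_u ≤ 2.4 d t F_u): upper limit = 2.4·1·0.3125·65 = 48.75 kips.
  Edge l_c = 1.375 − 1.125/2 = 0.8125 → r_n = 19.8 kips; interior l_c = 4 − 1.125 = 2.875 → r_n = 48.75 kips.
  R_n,bearing = 1·19.8 + 2·48.75 = 117.3 kips → 117.3 / 2 = 58.7 kips.
Bearing governs: 58.7 kips.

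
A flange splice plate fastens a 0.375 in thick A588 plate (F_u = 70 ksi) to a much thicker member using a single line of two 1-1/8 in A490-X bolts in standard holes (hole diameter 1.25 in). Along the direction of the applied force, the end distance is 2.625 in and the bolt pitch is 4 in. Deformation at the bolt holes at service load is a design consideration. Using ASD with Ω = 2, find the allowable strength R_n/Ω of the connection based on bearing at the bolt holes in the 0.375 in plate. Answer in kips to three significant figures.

66.9 kips

Per bolt r_n = 1.2 l_c t F_u ≤ 2.4 d t F_u; upper limit = 2.4 × 1.125 × 0.375 × 70 = 70.88 kips.
Edge bolt: l_c = 2.625 − 1.25/2 = 2 in → 1.2 × 2 × 0.375 × 70 = 63 → r_n = 63 kips.
Interior bolts: l_c = 4 − 1.25 = 2.75 in → 1.2 × 2.75 × 0.375 × 70 = 86.62 → r_n = 70.88 kips.
R_n = 1 × 63 + 1 × 70.88 = 133.9 kips.
Allowable strength R_n/Ω = 133.9 / 2 = 66.9 kips.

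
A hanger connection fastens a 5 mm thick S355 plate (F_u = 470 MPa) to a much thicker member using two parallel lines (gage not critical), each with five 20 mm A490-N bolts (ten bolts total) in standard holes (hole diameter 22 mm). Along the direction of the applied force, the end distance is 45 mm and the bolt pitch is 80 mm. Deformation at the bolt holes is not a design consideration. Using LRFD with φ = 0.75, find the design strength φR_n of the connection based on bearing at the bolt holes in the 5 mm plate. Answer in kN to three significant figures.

1030 kN

Per bolt r_n = 1.5 l_c t F_u ≤ 3.0 d t F_u; upper limit = 3.0 × 20 × 5 × 470 / 1000 = 141 kN.
Edge bolt: l_c = 45 − 22/2 = 34 mm → 1.5 × 34 × 5 × 470 / 1000 = 119.9 → r_n = 119.9 kN.
Interior bolts: l_c = 80 − 22 = 58 mm → 1.5 × 58 × 5 × 470 / 1000 = 204.5 → r_n = 141 kN.
R_n = 2 × 119.9 + 8 × 141 = 1368 kN.
Design strength φR_n = 0.75 × 1368 = 1030 kN.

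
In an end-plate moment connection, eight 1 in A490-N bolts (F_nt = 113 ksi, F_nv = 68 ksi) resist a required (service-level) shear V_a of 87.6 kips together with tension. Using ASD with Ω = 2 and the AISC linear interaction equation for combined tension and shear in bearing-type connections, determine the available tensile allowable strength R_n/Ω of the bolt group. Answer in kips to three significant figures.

316 kips

A_b = π·1²/4 = 0.7854 in²; f_rv = 87.6 / (8 × 0.7854) = 13.94 ksi.
F'_nt = 1.3 F_nt − (Ω F_nt / F_nv) f_rv = 1.3·113 − (2·113/68)·13.94 = 100.6 ksi, capped at F_nt → F'_nt = 100.6 ksi.
R_n = F'_nt · A_b · n = 100.6 × 0.7854 × 8 = 631.9 kips.
Allowable strength R_n/Ω = 631.9 / 2 = 316 kips.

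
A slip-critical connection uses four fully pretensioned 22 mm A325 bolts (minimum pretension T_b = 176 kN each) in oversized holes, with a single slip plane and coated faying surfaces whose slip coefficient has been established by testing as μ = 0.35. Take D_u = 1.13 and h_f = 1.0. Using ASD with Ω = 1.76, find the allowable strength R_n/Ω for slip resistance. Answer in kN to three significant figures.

R_n = μ · D_u · h_f · T_b · n_s · n_b = 0.35 × 1.13 × 1.0 × 176 × 1 × 4 = 278.4 kN.
Allowable strength R_n/Ω = 278.4 / 1.76 = 158 kN.

158 kN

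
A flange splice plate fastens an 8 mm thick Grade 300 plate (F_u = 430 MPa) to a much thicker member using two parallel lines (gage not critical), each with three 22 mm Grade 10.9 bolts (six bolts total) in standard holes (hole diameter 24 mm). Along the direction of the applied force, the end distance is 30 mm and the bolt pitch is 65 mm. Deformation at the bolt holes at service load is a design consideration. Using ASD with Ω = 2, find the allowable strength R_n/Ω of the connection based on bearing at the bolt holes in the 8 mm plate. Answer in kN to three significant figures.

Per bolt r_n = 1.2 l_c t F_u ≤ 2.4 d t F_u; upper limit = 2.4 × 22 × 8 × 430 / 1000 = 181.6 kN.
Edge bolt: l_c = 30 − 24/2 = 18 mm → 1.2 × 18 × 8 × 430 / 1000 = 74.3 → r_n = 74.3 kN.
Interior bolts: l_c = 65 − 24 = 41 mm → 1.2 × 41 × 8 × 430 / 1000 = 169.2 → r_n = 169.2 kN.
R_n = 2 × 74.3 + 4 × 169.2 = 825.6 kN.
Allowable strength R_n/Ω = 825.6 / 2 = 413 kN.

413 kN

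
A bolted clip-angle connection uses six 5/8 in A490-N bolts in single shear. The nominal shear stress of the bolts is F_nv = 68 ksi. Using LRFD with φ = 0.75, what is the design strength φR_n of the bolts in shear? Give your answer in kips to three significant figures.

A_b = π × 0.625² / 4 = 0.3068 in².
R_n = F_nv · A_b · n · n_s = 68 × 0.3068 × 6 × 1 = 125.2 kips.
Design strength φR_n = 0.75 × 125.2 = 93.9 kips.

93.9 kips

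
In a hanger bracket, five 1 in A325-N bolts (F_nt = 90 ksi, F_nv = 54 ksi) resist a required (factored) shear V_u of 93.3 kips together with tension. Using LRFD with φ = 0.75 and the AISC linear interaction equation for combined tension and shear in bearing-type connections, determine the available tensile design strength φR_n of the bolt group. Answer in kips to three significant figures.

A_b = π·1²/4 = 0.7854 in²; f_rv = 93.3 / (5 × 0.7854) = 23.76 ksi.
F'_nt = 1.3 F_nt − (F_nt / φF_nv) f_rv = 1.3·90 − (90/(0.75·54))·23.76 = 64.2 ksi, capped at F_nt → F'_nt = 64.2 ksi.
R_n = F'_nt · A_b · n = 64.2 × 0.7854 × 5 = 252.1 kips.
Design strength φR_n = 0.75 × 252.1 = 189 kips.

189 kips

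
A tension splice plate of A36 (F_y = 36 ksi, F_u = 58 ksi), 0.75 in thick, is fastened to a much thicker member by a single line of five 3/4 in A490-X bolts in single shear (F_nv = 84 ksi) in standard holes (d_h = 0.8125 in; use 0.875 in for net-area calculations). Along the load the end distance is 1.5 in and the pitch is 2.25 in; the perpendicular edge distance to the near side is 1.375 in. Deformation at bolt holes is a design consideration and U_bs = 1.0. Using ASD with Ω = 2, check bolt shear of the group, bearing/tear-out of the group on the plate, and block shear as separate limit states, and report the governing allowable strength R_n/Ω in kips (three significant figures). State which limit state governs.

92.8 kips (bolt shear governs)

Bolt shear: A_b = π·0.75²/4 = 0.4418 in²; R_n = 84 × 0.4418 × 5 × 1 = 185.6 kips → 185.6 / 2 = 92.8 kips.
Bearing: edge l_c = 1.094, r_n = 57.09 kips; interior l_c = 1.438, r_n = 75.04 kips; R_n = 57.09 + 4·75.04 = 357.2 kips → 179 kips.
Block shear: A_gv = 7.875, A_nv = 4.922, A_nt = 0.7031 in²; R_n = min(0.6F_uA_nv, 0.6F_yA_gv) + U_bs·F_u·A_nt = 210.9 kips → 105 kips.
Bolt shear governs: 92.8 kips.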